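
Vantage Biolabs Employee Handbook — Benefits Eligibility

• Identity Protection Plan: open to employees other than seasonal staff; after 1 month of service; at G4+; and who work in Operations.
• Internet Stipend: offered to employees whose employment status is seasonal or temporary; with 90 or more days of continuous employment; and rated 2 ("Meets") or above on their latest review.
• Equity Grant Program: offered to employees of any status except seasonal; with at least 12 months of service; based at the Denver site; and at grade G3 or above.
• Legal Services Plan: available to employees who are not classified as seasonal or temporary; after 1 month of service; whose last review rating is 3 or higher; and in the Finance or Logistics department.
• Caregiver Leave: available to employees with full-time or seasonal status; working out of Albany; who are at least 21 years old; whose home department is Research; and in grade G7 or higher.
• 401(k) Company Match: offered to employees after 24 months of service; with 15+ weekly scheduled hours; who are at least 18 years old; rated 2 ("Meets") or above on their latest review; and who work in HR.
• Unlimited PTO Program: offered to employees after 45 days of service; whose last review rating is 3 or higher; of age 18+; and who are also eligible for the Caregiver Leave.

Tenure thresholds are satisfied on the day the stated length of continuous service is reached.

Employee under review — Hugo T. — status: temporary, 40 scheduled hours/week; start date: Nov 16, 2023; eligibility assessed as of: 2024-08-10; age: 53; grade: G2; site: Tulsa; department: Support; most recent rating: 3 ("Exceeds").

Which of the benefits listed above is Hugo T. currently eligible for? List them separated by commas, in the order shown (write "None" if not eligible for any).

Service from Nov 16, 2023 to 2024-08-10: 268 days.
Identity Protection Plan — status temporary ✓ (not excluded); service 268 days ≥ 1 month (≈30 days) ✓; grade G2 < G4 ✗ → not eligible.
Internet Stipend — status temporary ✓; service 268 days ≥ 90 days ✓; rating 3 ≥ 2 ✓ → eligible.
Equity Grant Program — status temporary ✓ (not excluded); service 268 days < 12 months (≈360 days) ✗ → not eligible.
Legal Services Plan — status temporary ✗ (excluded) → not eligible.
Caregiver Leave — status temporary ✗ (requires full-time or seasonal) → not eligible.
401(k) Company Match — service 268 days < 24 months (≈720 days) ✗ → not eligible.
Unlimited PTO Program — service 268 days ≥ 45 days ✓; rating 3 ≥ 3 ✓; age 53 ≥ 18 ✓; not eligible for Caregiver Leave ✗ → not eligible.

Internet Stipend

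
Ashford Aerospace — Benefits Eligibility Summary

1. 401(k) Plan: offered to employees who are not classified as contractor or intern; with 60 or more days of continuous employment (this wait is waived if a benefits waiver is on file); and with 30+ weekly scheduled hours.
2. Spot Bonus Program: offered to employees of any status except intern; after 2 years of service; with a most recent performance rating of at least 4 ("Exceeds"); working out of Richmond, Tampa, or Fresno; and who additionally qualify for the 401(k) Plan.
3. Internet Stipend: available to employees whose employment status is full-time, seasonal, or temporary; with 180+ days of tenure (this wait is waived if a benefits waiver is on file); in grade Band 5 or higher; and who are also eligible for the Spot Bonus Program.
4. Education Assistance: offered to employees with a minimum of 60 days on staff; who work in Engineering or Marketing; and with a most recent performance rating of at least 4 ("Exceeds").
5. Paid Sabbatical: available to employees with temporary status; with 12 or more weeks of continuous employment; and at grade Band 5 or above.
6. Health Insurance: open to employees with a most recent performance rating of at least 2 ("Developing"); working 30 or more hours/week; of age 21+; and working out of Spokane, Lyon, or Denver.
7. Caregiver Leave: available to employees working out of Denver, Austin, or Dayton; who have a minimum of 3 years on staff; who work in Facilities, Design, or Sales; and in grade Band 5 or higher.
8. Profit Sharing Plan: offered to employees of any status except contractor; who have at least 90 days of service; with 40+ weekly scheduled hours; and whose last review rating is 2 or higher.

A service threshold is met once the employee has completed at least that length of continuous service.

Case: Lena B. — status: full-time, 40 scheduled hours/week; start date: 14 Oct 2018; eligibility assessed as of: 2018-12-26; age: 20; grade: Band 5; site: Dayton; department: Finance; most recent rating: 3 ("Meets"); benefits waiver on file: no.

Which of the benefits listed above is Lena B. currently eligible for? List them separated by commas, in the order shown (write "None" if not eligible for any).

Service from 14 Oct 2018 to 2018-12-26: 73 days.
401(k) Plan — status full-time ✓ (not excluded); no waiver, service 73 days ≥ 60 days ✓; 40 hrs/wk ≥ 30 ✓ → eligible.
Spot Bonus Program — status full-time ✓ (not excluded); service 73 days < 2 years (≈730 days) ✗ → not eligible.
Internet Stipend — status full-time ✓; no waiver, service 73 days < 180 days ✗ → not eligible.
Education Assistance — service 73 days ≥ 60 days ✓; dept Finance ✗ → not eligible.
Paid Sabbatical — status full-time ✗ (requires temporary) → not eligible.
Health Insurance — rating 3 ≥ 2 ✓; 40 hrs/wk ≥ 30 ✓; age 20 < 21 ✗ → not eligible.
Caregiver Leave — site Dayton ✓; service 73 days < 3 years (≈1095 days) ✗ → not eligible.
Profit Sharing Plan — status full-time ✓ (not excluded); service 73 days < 90 days ✗ → not eligible.

401(k) Plan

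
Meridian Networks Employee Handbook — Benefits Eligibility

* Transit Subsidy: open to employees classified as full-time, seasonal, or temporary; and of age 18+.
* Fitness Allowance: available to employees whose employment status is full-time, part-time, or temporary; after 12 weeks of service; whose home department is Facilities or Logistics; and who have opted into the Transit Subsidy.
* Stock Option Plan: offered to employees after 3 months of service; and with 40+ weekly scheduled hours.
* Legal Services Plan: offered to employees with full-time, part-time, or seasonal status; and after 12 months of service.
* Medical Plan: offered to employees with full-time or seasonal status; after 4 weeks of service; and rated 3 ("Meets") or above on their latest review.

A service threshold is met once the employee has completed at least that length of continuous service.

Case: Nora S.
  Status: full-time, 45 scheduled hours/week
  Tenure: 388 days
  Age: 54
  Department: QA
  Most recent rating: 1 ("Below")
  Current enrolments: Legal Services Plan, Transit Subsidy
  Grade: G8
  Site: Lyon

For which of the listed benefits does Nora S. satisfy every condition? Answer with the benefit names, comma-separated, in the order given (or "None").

Transit Subsidy — status full-time ✓; age 54 ≥ 18 ✓ → eligible.
Fitness Allowance — status full-time ✓; service 388 days ≥ 12 weeks (≈84 days) ✓; dept QA ✗ → not eligible.
Stock Option Plan — service 388 days ≥ 3 months (≈90 days) ✓; 45 hrs/wk ≥ 40 ✓ → eligible.
Legal Services Plan — status full-time ✓; service 388 days ≥ 12 months (≈360 days) ✓ → eligible.
Medical Plan — status full-time ✓; service 388 days ≥ 4 weeks (≈28 days) ✓; rating 1 < 3 ✗ → not eligible.

Transit Subsidy, Stock Option Plan, Legal Services Plan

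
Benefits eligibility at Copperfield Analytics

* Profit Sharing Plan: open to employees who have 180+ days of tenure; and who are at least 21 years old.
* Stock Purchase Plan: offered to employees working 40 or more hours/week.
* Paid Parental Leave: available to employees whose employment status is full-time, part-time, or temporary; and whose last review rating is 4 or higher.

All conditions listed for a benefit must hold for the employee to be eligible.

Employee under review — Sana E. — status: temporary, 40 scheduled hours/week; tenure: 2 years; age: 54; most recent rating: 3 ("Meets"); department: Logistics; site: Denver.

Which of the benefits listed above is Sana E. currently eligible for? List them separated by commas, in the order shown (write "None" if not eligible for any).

Profit Sharing Plan — service 2 years ≥ 180 days ✓; age 54 ≥ 21 ✓ → eligible.
Stock Purchase Plan — 40 hrs/wk ≥ 40 ✓ → eligible.
Paid Parental Leave — status temporary ✓; rating 3 < 4 ✗ → not eligible.

Profit Sharing Plan, Stock Purchase Plan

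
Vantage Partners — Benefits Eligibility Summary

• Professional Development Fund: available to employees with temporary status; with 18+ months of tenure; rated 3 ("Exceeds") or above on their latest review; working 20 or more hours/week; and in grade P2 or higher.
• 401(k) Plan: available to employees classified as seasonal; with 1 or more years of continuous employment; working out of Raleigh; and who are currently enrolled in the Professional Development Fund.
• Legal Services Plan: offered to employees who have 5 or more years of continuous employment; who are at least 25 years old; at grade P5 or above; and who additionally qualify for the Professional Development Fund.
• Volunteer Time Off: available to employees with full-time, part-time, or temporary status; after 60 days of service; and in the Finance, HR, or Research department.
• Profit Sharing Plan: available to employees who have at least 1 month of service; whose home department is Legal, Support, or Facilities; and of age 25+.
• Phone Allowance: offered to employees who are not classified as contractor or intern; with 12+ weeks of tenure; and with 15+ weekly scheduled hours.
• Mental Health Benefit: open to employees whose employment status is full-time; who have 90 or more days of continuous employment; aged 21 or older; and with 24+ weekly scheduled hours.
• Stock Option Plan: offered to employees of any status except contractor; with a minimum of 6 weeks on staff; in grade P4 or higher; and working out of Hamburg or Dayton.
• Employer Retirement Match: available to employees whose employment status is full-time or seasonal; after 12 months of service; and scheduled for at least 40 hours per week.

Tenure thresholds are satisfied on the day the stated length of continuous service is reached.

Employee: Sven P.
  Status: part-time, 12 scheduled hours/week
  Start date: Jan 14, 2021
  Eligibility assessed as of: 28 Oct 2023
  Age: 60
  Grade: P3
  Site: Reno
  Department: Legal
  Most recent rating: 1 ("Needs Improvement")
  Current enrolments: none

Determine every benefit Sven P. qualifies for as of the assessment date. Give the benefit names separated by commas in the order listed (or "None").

Profit Sharing Plan

Service from Jan 14, 2021 to 28 Oct 2023: 1017 days.
Professional Development Fund — status part-time ✗ (requires temporary) → not eligible.
401(k) Plan — status part-time ✗ (requires seasonal) → not eligible.
Legal Services Plan — service 1017 days < 5 years (≈1825 days) ✗ → not eligible.
Volunteer Time Off — status part-time ✓; service 1017 days ≥ 60 days ✓; dept Legal ✗ → not eligible.
Profit Sharing Plan — service 1017 days ≥ 1 month (≈30 days) ✓; dept Legal ✓; age 60 ≥ 25 ✓ → eligible.
Phone Allowance — status part-time ✓ (not excluded); service 1017 days ≥ 12 weeks (≈84 days) ✓; 12 hrs/wk < 15 ✗ → not eligible.
Mental Health Benefit — status part-time ✗ (requires full-time) → not eligible.
Stock Option Plan — status part-time ✓ (not excluded); service 1017 days ≥ 6 weeks (≈42 days) ✓; grade P3 < P4 ✗ → not eligible.
Employer Retirement Match — status part-time ✗ (requires full-time or seasonal) → not eligible.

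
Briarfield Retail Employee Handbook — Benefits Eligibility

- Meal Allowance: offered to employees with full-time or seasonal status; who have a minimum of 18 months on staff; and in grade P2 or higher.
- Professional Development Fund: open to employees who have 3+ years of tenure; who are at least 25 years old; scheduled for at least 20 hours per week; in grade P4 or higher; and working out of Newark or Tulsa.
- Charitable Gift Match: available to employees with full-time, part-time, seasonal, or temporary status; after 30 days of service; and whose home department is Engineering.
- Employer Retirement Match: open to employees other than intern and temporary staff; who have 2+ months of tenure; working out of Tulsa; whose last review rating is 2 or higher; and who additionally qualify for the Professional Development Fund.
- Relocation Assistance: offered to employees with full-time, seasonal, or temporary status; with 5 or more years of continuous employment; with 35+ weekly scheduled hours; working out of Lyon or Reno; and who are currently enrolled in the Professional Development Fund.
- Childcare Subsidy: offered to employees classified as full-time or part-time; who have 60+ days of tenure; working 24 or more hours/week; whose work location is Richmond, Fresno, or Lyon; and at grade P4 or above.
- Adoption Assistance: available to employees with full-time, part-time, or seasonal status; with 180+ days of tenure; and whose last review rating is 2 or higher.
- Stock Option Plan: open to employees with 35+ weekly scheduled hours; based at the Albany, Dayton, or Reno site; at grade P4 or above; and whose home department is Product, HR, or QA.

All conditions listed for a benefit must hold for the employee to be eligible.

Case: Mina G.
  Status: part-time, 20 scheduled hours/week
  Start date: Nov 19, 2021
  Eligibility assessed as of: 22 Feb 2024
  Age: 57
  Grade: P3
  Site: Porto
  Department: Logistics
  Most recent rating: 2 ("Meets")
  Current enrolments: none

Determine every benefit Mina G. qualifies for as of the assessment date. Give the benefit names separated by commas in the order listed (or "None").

Adoption Assistance

Service from Nov 19, 2021 to 22 Feb 2024: 825 days.
Meal Allowance — status part-time ✗ (requires full-time or seasonal) → not eligible.
Professional Development Fund — service 825 days < 3 years (≈1095 days) ✗ → not eligible.
Charitable Gift Match — status part-time ✓; service 825 days ≥ 30 days ✓; dept Logistics ✗ → not eligible.
Employer Retirement Match — status part-time ✓ (not excluded); service 825 days ≥ 2 months (≈60 days) ✓; site Porto ✗ (not Tulsa) → not eligible.
Relocation Assistance — status part-time ✗ (requires full-time, seasonal, or temporary) → not eligible.
Childcare Subsidy — status part-time ✓; service 825 days ≥ 60 days ✓; 20 hrs/wk < 24 ✗ → not eligible.
Adoption Assistance — status part-time ✓; service 825 days ≥ 180 days ✓; rating 2 ≥ 2 ✓ → eligible.
Stock Option Plan — 20 hrs/wk < 35 ✗ → not eligible.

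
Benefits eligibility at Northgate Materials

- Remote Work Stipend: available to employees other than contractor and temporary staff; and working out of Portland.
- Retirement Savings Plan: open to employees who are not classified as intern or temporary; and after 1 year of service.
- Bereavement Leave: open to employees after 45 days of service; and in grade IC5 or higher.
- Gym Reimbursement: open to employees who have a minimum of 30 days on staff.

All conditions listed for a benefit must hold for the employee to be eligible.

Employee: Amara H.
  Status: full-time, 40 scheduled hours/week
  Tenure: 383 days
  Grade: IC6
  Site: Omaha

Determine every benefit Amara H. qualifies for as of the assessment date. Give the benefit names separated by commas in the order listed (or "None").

Retirement Savings Plan, Bereavement Leave, Gym Reimbursement

Remote Work Stipend — status full-time ✓ (not excluded); site Omaha ✗ (not Portland) → not eligible.
Retirement Savings Plan — status full-time ✓ (not excluded); service 383 days ≥ 1 year (≈365 days) ✓ → eligible.
Bereavement Leave — service 383 days ≥ 45 days ✓; grade IC6 ≥ IC5 ✓ → eligible.
Gym Reimbursement — service 383 days ≥ 30 days ✓ → eligible.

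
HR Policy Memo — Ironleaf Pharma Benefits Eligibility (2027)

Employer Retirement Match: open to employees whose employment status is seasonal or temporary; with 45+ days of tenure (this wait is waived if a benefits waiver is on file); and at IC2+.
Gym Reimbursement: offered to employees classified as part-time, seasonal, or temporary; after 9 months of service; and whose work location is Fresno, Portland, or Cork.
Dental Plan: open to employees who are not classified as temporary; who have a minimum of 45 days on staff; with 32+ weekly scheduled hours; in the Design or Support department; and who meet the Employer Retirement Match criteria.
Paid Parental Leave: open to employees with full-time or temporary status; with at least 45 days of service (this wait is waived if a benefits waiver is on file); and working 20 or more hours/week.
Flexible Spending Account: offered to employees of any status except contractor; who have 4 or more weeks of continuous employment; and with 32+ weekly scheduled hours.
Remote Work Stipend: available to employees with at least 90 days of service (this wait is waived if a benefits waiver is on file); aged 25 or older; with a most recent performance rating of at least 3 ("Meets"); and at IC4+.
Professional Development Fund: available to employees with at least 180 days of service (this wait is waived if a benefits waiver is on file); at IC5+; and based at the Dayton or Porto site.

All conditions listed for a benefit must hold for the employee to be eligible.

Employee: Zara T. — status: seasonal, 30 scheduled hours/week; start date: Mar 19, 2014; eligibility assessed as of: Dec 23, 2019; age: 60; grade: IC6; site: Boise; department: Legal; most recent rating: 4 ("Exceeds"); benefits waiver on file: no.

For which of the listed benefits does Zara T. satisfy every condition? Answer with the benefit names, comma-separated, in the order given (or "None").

Employer Retirement Match, Remote Work Stipend

Service from Mar 19, 2014 to Dec 23, 2019: 2105 days.
Employer Retirement Match — status seasonal ✓; no waiver, service 2105 days ≥ 45 days ✓; grade IC6 ≥ IC2 ✓ → eligible.
Gym Reimbursement — status seasonal ✓; service 2105 days ≥ 9 months (≈270 days) ✓; site Boise ✗ (not Fresno, Portland, or Cork) → not eligible.
Dental Plan — status seasonal ✓ (not excluded); service 2105 days ≥ 45 days ✓; 30 hrs/wk < 32 ✗ → not eligible.
Paid Parental Leave — status seasonal ✗ (requires full-time or temporary) → not eligible.
Flexible Spending Account — status seasonal ✓ (not excluded); service 2105 days ≥ 4 weeks (≈28 days) ✓; 30 hrs/wk < 32 ✗ → not eligible.
Remote Work Stipend — no waiver, service 2105 days ≥ 90 days ✓; age 60 ≥ 25 ✓; rating 4 ≥ 3 ✓; grade IC6 ≥ IC4 ✓ → eligible.
Professional Development Fund — no waiver, service 2105 days ≥ 180 days ✓; grade IC6 ≥ IC5 ✓; site Boise ✗ (not Dayton or Porto) → not eligible.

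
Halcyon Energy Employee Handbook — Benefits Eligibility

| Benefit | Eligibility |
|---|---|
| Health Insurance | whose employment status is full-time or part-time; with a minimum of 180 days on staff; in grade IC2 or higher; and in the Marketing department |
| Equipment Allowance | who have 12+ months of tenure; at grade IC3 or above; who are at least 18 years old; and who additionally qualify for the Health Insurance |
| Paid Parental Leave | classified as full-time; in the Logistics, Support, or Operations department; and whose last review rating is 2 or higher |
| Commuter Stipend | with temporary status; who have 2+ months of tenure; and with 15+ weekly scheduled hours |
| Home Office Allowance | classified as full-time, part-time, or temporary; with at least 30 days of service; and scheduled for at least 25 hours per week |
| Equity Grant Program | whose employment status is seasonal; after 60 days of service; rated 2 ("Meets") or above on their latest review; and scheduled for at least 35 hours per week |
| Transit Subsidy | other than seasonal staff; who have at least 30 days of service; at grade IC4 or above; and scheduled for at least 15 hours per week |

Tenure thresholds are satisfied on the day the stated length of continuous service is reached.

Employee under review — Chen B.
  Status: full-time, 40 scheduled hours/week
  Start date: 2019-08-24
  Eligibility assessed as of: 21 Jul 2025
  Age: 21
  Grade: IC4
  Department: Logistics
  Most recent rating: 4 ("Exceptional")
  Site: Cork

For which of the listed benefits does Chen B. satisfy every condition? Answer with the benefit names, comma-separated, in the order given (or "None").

Service from 2019-08-24 to 21 Jul 2025: 2158 days.
Health Insurance — status full-time ✓; service 2158 days ≥ 180 days ✓; grade IC4 ≥ IC2 ✓; dept Logistics ✗ → not eligible.
Equipment Allowance — service 2158 days ≥ 12 months (≈360 days) ✓; grade IC4 ≥ IC3 ✓; age 21 ≥ 18 ✓; not eligible for Health Insurance ✗ → not eligible.
Paid Parental Leave — status full-time ✓; dept Logistics ✓; rating 4 ≥ 2 ✓ → eligible.
Commuter Stipend — status full-time ✗ (requires temporary) → not eligible.
Home Office Allowance — status full-time ✓; service 2158 days ≥ 30 days ✓; 40 hrs/wk ≥ 25 ✓ → eligible.
Equity Grant Program — status full-time ✗ (requires seasonal) → not eligible.
Transit Subsidy — status full-time ✓ (not excluded); service 2158 days ≥ 30 days ✓; grade IC4 ≥ IC4 ✓; 40 hrs/wk ≥ 15 ✓ → eligible.

Paid Parental Leave, Home Office Allowance, Transit Subsidy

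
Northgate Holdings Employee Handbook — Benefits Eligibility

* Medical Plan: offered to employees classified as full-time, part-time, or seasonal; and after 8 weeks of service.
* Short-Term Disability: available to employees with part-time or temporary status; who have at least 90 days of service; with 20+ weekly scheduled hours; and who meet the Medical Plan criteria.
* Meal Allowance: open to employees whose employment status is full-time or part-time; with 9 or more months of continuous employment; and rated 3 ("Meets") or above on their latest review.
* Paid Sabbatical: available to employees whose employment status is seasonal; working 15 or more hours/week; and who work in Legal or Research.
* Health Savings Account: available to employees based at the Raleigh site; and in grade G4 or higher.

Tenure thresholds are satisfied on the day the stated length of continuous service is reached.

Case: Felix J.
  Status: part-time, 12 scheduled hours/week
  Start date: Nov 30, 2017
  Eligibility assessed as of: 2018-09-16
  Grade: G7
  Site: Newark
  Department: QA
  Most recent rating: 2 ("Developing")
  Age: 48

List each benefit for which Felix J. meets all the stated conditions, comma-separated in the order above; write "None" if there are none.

Service from Nov 30, 2017 to 2018-09-16: 290 days.
Medical Plan — status part-time ✓; service 290 days ≥ 8 weeks (≈56 days) ✓ → eligible.
Short-Term Disability — status part-time ✓; service 290 days ≥ 90 days ✓; 12 hrs/wk < 20 ✗ → not eligible.
Meal Allowance — status part-time ✓; service 290 days ≥ 9 months (≈270 days) ✓; rating 2 < 3 ✗ → not eligible.
Paid Sabbatical — status part-time ✗ (requires seasonal) → not eligible.
Health Savings Account — site Newark ✗ (not Raleigh) → not eligible.

Medical Plan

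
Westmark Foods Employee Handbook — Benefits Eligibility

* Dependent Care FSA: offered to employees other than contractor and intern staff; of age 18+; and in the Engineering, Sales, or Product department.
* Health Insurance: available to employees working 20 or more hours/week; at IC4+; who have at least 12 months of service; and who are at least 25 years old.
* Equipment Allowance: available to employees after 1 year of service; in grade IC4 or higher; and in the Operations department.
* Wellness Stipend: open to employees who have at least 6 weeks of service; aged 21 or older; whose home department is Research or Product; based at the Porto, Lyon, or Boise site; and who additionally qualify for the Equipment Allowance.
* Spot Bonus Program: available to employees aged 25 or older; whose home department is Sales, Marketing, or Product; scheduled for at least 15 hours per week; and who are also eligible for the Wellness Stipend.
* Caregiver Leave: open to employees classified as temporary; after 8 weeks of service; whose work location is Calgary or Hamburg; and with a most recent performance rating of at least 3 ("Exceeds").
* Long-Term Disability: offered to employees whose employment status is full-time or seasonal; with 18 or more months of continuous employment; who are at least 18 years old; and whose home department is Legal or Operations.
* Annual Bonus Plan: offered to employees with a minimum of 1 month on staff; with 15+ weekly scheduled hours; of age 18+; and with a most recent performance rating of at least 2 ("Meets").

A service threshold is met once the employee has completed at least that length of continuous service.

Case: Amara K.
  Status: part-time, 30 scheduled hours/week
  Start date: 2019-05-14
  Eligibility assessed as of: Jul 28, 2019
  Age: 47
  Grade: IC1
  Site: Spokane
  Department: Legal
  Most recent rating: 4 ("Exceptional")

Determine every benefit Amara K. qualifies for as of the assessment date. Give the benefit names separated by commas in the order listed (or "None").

Service from 2019-05-14 to Jul 28, 2019: 75 days.
Dependent Care FSA — status part-time ✓ (not excluded); age 47 ≥ 18 ✓; dept Legal ✗ → not eligible.
Health Insurance — 30 hrs/wk ≥ 20 ✓; grade IC1 < IC4 ✗ → not eligible.
Equipment Allowance — service 75 days < 1 year (≈365 days) ✗ → not eligible.
Wellness Stipend — service 75 days ≥ 6 weeks (≈42 days) ✓; age 47 ≥ 21 ✓; dept Legal ✗ → not eligible.
Spot Bonus Program — age 47 ≥ 25 ✓; dept Legal ✗ → not eligible.
Caregiver Leave — status part-time ✗ (requires temporary) → not eligible.
Long-Term Disability — status part-time ✗ (requires full-time or seasonal) → not eligible.
Annual Bonus Plan — service 75 days ≥ 1 month (≈30 days) ✓; 30 hrs/wk ≥ 15 ✓; age 47 ≥ 18 ✓; rating 4 ≥ 2 ✓ → eligible.

Annual Bonus Plan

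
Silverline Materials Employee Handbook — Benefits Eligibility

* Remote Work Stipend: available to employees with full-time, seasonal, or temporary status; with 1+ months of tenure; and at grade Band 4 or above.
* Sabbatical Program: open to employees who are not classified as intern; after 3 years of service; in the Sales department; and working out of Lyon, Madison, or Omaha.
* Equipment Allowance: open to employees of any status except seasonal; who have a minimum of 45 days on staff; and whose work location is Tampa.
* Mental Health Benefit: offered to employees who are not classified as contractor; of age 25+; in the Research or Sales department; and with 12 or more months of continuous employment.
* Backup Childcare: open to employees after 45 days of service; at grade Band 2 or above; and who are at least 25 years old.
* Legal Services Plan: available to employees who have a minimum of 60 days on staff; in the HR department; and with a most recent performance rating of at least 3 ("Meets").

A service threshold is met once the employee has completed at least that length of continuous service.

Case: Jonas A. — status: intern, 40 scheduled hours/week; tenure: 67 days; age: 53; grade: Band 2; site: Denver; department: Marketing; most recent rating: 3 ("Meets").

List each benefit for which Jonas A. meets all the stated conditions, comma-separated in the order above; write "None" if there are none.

Remote Work Stipend — status intern ✗ (requires full-time, seasonal, or temporary) → not eligible.
Sabbatical Program — status intern ✗ (excluded) → not eligible.
Equipment Allowance — status intern ✓ (not excluded); service 67 days ≥ 45 days ✓; site Denver ✗ (not Tampa) → not eligible.
Mental Health Benefit — status intern ✓ (not excluded); age 53 ≥ 25 ✓; dept Marketing ✗ → not eligible.
Backup Childcare — service 67 days ≥ 45 days ✓; grade Band 2 ≥ Band 2 ✓; age 53 ≥ 25 ✓ → eligible.
Legal Services Plan — service 67 days ≥ 60 days ✓; dept Marketing ✗ → not eligible.

Backup Childcare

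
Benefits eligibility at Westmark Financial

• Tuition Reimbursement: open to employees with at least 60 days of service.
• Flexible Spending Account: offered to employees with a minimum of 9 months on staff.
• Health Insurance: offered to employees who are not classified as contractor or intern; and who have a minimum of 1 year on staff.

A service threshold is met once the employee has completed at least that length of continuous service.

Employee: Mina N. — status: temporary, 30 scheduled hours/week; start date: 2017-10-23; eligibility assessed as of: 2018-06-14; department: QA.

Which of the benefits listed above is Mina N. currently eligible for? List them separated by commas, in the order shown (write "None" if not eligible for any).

Tuition Reimbursement

Service from 2017-10-23 to 2018-06-14: 234 days.
Tuition Reimbursement — service 234 days ≥ 60 days ✓ → eligible.
Flexible Spending Account — service 234 days < 9 months (≈270 days) ✗ → not eligible.
Health Insurance — status temporary ✓ (not excluded); service 234 days < 1 year (≈365 days) ✗ → not eligible.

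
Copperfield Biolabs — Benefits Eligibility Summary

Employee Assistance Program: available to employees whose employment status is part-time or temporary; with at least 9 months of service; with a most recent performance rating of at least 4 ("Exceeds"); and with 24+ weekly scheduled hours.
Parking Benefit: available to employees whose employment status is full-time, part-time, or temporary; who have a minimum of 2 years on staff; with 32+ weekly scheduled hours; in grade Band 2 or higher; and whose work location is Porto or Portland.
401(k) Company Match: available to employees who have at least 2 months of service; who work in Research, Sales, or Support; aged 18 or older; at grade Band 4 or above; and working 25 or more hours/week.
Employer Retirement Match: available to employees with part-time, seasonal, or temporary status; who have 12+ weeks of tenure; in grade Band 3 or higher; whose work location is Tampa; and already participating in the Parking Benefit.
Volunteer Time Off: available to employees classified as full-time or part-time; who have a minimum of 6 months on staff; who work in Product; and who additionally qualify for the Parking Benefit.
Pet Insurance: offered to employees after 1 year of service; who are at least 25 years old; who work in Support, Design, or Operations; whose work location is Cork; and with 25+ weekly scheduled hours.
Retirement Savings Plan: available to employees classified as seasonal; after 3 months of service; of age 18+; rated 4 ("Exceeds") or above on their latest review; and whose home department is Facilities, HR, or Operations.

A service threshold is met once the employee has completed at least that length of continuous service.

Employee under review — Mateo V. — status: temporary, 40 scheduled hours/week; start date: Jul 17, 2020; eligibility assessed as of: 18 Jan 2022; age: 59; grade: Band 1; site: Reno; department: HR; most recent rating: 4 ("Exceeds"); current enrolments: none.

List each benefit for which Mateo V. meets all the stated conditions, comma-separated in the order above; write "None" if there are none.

Service from Jul 17, 2020 to 18 Jan 2022: 550 days.
Employee Assistance Program — status temporary ✓; service 550 days ≥ 9 months (≈270 days) ✓; rating 4 ≥ 4 ✓; 40 hrs/wk ≥ 24 ✓ → eligible.
Parking Benefit — status temporary ✓; service 550 days < 2 years (≈730 days) ✗ → not eligible.
401(k) Company Match — service 550 days ≥ 2 months (≈60 days) ✓; dept HR ✗ → not eligible.
Employer Retirement Match — status temporary ✓; service 550 days ≥ 12 weeks (≈84 days) ✓; grade Band 1 < Band 3 ✗ → not eligible.
Volunteer Time Off — status temporary ✗ (requires full-time or part-time) → not eligible.
Pet Insurance — service 550 days ≥ 1 year (≈365 days) ✓; age 59 ≥ 25 ✓; dept HR ✗ → not eligible.
Retirement Savings Plan — status temporary ✗ (requires seasonal) → not eligible.

Employee Assistance Program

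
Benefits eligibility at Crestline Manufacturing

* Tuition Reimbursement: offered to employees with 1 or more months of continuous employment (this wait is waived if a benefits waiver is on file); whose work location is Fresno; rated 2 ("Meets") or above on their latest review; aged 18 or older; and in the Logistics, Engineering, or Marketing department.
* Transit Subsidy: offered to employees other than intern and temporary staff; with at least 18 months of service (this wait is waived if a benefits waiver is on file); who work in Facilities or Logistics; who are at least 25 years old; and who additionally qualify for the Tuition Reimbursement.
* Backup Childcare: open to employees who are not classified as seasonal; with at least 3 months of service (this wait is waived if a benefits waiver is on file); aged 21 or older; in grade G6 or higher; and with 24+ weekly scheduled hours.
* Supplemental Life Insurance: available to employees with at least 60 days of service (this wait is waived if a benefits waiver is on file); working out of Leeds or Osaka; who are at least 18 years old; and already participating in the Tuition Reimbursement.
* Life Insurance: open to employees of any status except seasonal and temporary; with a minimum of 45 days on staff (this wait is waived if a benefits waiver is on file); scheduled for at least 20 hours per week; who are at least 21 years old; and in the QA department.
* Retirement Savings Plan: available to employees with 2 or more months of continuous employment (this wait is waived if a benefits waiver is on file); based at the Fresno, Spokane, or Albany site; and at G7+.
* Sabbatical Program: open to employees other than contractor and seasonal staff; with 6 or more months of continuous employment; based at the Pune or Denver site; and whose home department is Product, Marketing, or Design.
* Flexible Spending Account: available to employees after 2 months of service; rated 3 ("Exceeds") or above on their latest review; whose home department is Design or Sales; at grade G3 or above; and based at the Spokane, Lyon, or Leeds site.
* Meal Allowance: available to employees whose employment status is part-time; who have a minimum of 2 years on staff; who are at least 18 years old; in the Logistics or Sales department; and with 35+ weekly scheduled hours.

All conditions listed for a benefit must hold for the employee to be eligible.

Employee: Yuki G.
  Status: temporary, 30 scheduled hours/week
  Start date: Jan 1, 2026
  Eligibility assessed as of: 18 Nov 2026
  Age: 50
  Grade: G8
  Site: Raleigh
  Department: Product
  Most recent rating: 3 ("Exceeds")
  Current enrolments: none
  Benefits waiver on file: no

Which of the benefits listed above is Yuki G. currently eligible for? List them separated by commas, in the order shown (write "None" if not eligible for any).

Backup Childcare

Service from Jan 1, 2026 to 18 Nov 2026: 321 days.
Tuition Reimbursement — no waiver, service 321 days ≥ 1 month (≈30 days) ✓; site Raleigh ✗ (not Fresno) → not eligible.
Transit Subsidy — status temporary ✗ (excluded) → not eligible.
Backup Childcare — status temporary ✓ (not excluded); no waiver, service 321 days ≥ 3 months (≈90 days) ✓; age 50 ≥ 21 ✓; grade G8 ≥ G6 ✓; 30 hrs/wk ≥ 24 ✓ → eligible.
Supplemental Life Insurance — no waiver, service 321 days ≥ 60 days ✓; site Raleigh ✗ (not Leeds or Osaka) → not eligible.
Life Insurance — status temporary ✗ (excluded) → not eligible.
Retirement Savings Plan — no waiver, service 321 days ≥ 2 months (≈60 days) ✓; site Raleigh ✗ (not Fresno, Spokane, or Albany) → not eligible.
Sabbatical Program — status temporary ✓ (not excluded); service 321 days ≥ 6 months (≈180 days) ✓; site Raleigh ✗ (not Pune or Denver) → not eligible.
Flexible Spending Account — service 321 days ≥ 2 months (≈60 days) ✓; rating 3 ≥ 3 ✓; dept Product ✗ → not eligible.
Meal Allowance — status temporary ✗ (requires part-time) → not eligible.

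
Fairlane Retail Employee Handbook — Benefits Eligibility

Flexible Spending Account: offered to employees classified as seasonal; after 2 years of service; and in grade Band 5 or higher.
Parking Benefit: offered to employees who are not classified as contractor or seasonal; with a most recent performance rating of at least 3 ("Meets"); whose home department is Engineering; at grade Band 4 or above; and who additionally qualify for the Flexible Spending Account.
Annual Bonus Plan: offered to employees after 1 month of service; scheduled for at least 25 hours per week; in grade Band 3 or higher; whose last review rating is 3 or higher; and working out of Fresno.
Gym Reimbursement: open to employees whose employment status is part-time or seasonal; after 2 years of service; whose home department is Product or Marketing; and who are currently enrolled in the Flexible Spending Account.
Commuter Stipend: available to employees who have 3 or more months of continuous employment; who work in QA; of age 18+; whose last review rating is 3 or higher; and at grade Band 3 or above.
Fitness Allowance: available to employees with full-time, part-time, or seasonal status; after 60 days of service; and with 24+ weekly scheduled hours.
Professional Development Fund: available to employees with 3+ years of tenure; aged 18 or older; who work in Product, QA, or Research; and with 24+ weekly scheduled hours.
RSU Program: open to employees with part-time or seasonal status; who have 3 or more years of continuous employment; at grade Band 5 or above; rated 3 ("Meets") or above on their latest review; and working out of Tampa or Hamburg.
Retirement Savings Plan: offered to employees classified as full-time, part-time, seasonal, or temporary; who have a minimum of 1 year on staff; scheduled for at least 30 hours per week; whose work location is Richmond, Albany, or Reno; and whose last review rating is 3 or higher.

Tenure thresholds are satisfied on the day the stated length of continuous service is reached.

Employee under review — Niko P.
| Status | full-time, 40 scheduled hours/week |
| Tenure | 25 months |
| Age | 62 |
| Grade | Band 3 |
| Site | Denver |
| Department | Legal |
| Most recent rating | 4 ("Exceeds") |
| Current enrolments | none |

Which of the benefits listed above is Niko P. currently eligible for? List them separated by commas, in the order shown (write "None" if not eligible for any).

Fitness Allowance

Flexible Spending Account — status full-time ✗ (requires seasonal) → not eligible.
Parking Benefit — status full-time ✓ (not excluded); rating 4 ≥ 3 ✓; dept Legal ✗ → not eligible.
Annual Bonus Plan — service 25 months ≥ 1 month ✓; 40 hrs/wk ≥ 25 ✓; grade Band 3 ≥ Band 3 ✓; rating 4 ≥ 3 ✓; site Denver ✗ (not Fresno) → not eligible.
Gym Reimbursement — status full-time ✗ (requires part-time or seasonal) → not eligible.
Commuter Stipend — service 25 months ≥ 3 months ✓; dept Legal ✗ → not eligible.
Fitness Allowance — status full-time ✓; service 25 months ≥ 60 days ✓; 40 hrs/wk ≥ 24 ✓ → eligible.
Professional Development Fund — service 25 months < 3 years (≈1095 days) ✗ → not eligible.
RSU Program — status full-time ✗ (requires part-time or seasonal) → not eligible.
Retirement Savings Plan — status full-time ✓; service 25 months ≥ 1 year (≈365 days) ✓; 40 hrs/wk ≥ 30 ✓; site Denver ✗ (not Richmond, Albany, or Reno) → not eligible.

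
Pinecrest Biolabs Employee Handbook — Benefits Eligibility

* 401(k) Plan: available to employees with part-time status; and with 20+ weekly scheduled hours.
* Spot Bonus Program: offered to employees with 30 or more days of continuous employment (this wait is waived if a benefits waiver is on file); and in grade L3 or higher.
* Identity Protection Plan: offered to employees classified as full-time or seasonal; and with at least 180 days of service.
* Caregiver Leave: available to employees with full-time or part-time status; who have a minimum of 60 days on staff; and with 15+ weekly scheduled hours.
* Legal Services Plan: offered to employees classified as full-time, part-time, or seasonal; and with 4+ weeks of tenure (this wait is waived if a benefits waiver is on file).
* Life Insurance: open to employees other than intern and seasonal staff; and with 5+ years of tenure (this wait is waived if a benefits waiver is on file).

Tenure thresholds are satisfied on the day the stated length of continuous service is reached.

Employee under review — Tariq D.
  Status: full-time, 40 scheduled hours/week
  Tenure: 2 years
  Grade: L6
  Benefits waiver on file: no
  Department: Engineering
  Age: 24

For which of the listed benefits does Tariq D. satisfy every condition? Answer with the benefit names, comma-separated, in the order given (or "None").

Spot Bonus Program, Identity Protection Plan, Caregiver Leave, Legal Services Plan

401(k) Plan — status full-time ✗ (requires part-time) → not eligible.
Spot Bonus Program — no waiver, service 2 years ≥ 30 days ✓; grade L6 ≥ L3 ✓ → eligible.
Identity Protection Plan — status full-time ✓; service 2 years ≥ 180 days ✓ → eligible.
Caregiver Leave — status full-time ✓; service 2 years ≥ 60 days ✓; 40 hrs/wk ≥ 15 ✓ → eligible.
Legal Services Plan — status full-time ✓; no waiver, service 2 years ≥ 4 weeks (≈28 days) ✓ → eligible.
Life Insurance — status full-time ✓ (not excluded); no waiver, service 2 years < 5 years ✗ → not eligible.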